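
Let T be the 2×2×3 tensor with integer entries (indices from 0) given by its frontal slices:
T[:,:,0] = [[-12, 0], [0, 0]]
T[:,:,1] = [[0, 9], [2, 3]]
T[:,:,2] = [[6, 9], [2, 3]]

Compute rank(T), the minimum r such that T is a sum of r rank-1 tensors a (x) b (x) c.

2

Lower bound: the mode-1 unfolding of T (rows indexed by i, columns by (j,k) = (0,0), (0,1), (0,2), (1,0), (1,1), (1,2)) is [[-12, 0, 6, 0, 9, 9], [0, 2, 2, 0, 3, 3]].
There the 2×2 minor on rows i ∈ {0, 1}, columns (j,k) ∈ {(0,0), (0,1)} is det [[-12, 0], [0, 2]] = -24 ≠ 0, so this unfolding has rank ≥ 2; CP rank is at least every unfolding rank, so rank(T) ≥ 2. (Flattening ranks never certify an upper bound on CP rank; for that we must actually write T with 2 rank-1 terms.)
Upper bound — finding two terms. Write S_k = T[:,:,k] for the frontal slices: S₀ = [[-12, 0], [0, 0]], S₁ = [[0, 9], [2, 3]], S₂ = [[6, 9], [2, 3]].
If T = a₁ (x) b₁ (x) c₁ + a₂ (x) b₂ (x) c₂ then each S_k = c₁[k]·a₁b₁ᵀ + c₂[k]·a₂b₂ᵀ. S₀ and S₁ are linearly independent, so a₁b₁ᵀ and a₂b₂ᵀ must span the same plane of matrices: they are the rank-1 matrices of the form x·S₀ + y·S₁.
det(x·S₀ + y·S₁) is −36·xy − 18·y² = (-18)·(y)(2·x + y), vanishing at (x:y) = (1:0) and (1:-2).
M₁ = S₀ = [[-12, 0], [0, 0]] = (-12)·(1, 0)(1, 0)ᵀ and M₂ = S₀ − 2·S₁ = [[-12, -18], [-4, -6]] = (-2)·(3, 1)(2, 3)ᵀ, so take a₁ = (1, 0), b₁ = (1, 0), a₂ = (3, 1), b₂ = (2, 3).
Each slice is an integer combination of E₁ = a₁b₁ᵀ and E₂ = a₂b₂ᵀ: S₀ = −12·E₁, S₁ = −6·E₁ + E₂, S₂ = E₂; reading off coefficients, c₁ = (-12, -6, 0) and c₂ = (0, 1, 1).
Hence T = (1, 0) (x) (1, 0) (x) (-12, -6, 0) + (3, 1) (x) (2, 3) (x) (0, 1, 1), so rank(T) ≤ 2.
These bounds meet, so rank(T) = 2.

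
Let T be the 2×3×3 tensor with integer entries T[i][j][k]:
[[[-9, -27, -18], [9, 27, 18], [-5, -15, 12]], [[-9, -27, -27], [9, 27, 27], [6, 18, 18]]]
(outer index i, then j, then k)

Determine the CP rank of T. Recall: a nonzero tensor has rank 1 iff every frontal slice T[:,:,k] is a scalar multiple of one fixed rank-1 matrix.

Lower bound: the mode-2 unfolding of T (rows indexed by j, columns by (i,k) = (0,0), (0,1), (0,2), (1,0), (1,1), (1,2)) is [[-9, -27, -18, -9, -27, -27], [9, 27, 18, 9, 27, 27], [-5, -15, 12, 6, 18, 18]].
There the 2×2 minor on rows j ∈ {0, 2}, columns (i,k) ∈ {(0,0), (0,2)} is det [[-9, -18], [-5, 12]] = -198 ≠ 0, so this unfolding has rank ≥ 2; CP rank is at least every unfolding rank, so rank(T) ≥ 2. (Flattening ranks never certify an upper bound on CP rank; for that we must actually write T with 2 rank-1 terms.)
Upper bound — finding two terms. Write S_k = T[:,:,k] for the frontal slices: S₀ = [[-9, 9, -5], [-9, 9, 6]], S₁ = [[-27, 27, -15], [-27, 27, 18]], S₂ = [[-18, 18, 12], [-27, 27, 18]].
If T = a₁ ⊗ b₁ ⊗ c₁ + a₂ ⊗ b₂ ⊗ c₂ then each S_k = c₁[k]·a₁b₁ᵀ + c₂[k]·a₂b₂ᵀ. S₀ and S₂ are linearly independent, so a₁b₁ᵀ and a₂b₂ᵀ must span the same plane of matrices: they are the rank-1 matrices of the form x·S₀ + y·S₂.
The 2×2 minor of x·S₀ + y·S₂ on rows {0,1}, columns {0,2} is −99·x² − 297·xy = (-99)·(x + 3·y)(x), vanishing at (x:y) = (3:-1) and (0:1).
M₁ = 3·S₀ − S₂ = [[-9, 9, -27], [0, 0, 0]] = (-9)·[1, 0][1, -1, 3]ᵀ and M₂ = S₂ = [[-18, 18, 12], [-27, 27, 18]] = (-3)·[2, 3][3, -3, -2]ᵀ, so take a₁ = [1, 0], b₁ = [1, -1, 3], a₂ = [2, 3], b₂ = [3, -3, -2].
Each slice is an integer combination of E₁ = a₁b₁ᵀ and E₂ = a₂b₂ᵀ: S₀ = −3·E₁ − E₂, S₁ = −9·E₁ − 3·E₂, S₂ = −3·E₂; reading off coefficients, c₁ = [-3, -9, 0] and c₂ = [-1, -3, -3].
Hence T = [1, 0] ⊗ [1, -1, 3] ⊗ [-3, -9, 0] + [2, 3] ⊗ [3, -3, -2] ⊗ [-1, -3, -3], so rank(T) ≤ 2.
These bounds meet, so rank(T) = 2.

2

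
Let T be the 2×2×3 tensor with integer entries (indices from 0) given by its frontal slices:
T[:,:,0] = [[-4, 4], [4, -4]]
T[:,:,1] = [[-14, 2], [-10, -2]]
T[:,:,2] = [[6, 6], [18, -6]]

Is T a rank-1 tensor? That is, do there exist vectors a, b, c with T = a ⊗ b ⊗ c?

The mode-2 unfolding of T (rows indexed by j, columns by (i,k) = (0,0), (0,1), (0,2), (1,0), (1,1), (1,2)) is [[-4, -14, 6, 4, -10, 18], [4, 2, 6, -4, -2, -6]].
There the 2×2 minor on rows j ∈ {0, 1}, columns (i,k) ∈ {(0,0), (0,1)} is det [[-4, -14], [4, 2]] = 48 ≠ 0, so this unfolding has rank ≥ 2; CP rank is at least every unfolding rank, so rank(T) ≥ 2.
In particular rank(T) ≥ 2 > 1, so T is not rank-1.

No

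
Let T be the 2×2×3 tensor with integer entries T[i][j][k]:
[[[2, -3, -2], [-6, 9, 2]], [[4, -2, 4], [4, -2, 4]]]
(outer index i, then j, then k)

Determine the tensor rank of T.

3

Lower bound: the mode-3 unfolding of T (rows indexed by k, columns by (i,j) = (0,0), (0,1), (1,0), (1,1)) is [[2, -6, 4, 4], [-3, 9, -2, -2], [-2, 2, 4, 4]].
There the 3×3 minor on rows k ∈ {0, 1, 2}, columns (i,j) ∈ {(0,0), (0,1), (1,0)} is det [[2, -6, 4], [-3, 9, -2], [-2, 2, 4]] = 32 ≠ 0, so this unfolding has rank ≥ 3; CP rank is at least every unfolding rank, so rank(T) ≥ 3. (Flattening ranks never certify an upper bound on CP rank; for that we must actually write T with 3 rank-1 terms.)
Upper bound: T is a sum of 3 rank-1 terms, T = [1, 0] ⊗ [0, 1] ⊗ [-8, 8, -4] + [1, 0] ⊗ [1, -1] ⊗ [0, -2, -4] + [1, 2] ⊗ [1, 1] ⊗ [2, -1, 2] (written with every a and b primitive with positive leading entry and the scale carried by c; CP decompositions are not unique, and this one is verified by expanding entrywise), so rank(T) ≤ 3.
These bounds meet, so rank(T) = 3.
Check entry T[0,1,2] = 2: (1)·(1)·(-4) + (1)·(-1)·(-4) + (1)·(1)·(2) = 2.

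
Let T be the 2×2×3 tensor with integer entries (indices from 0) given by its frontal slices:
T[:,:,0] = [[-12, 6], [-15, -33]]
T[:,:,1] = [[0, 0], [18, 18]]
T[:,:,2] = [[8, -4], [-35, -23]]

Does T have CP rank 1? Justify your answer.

The mode-2 unfolding of T (rows indexed by j, columns by (i,k) = (0,0), (0,1), (0,2), (1,0), (1,1), (1,2)) is [[-12, 0, 8, -15, 18, -35], [6, 0, -4, -33, 18, -23]].
There the 2×2 minor on rows j ∈ {0, 1}, columns (i,k) ∈ {(0,0), (1,0)} is det [[-12, -15], [6, -33]] = 486 ≠ 0, so this unfolding has rank ≥ 2; CP rank is at least every unfolding rank, so rank(T) ≥ 2.
In particular rank(T) ≥ 2 > 1, so T is not rank-1.

No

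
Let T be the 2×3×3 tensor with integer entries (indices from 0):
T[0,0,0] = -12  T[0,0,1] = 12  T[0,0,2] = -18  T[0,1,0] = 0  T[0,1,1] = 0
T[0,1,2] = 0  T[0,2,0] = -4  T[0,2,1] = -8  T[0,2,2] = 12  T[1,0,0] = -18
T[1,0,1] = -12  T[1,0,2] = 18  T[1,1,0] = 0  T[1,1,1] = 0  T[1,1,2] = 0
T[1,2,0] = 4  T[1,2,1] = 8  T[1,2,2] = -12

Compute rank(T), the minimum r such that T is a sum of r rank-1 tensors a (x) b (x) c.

2

Lower bound: the mode-3 unfolding of T (rows indexed by k, columns by (i,j) = (0,0), (0,1), (0,2), (1,0), (1,1), (1,2)) is [[-12, 0, -4, -18, 0, 4], [12, 0, -8, -12, 0, 8], [-18, 0, 12, 18, 0, -12]].
There the 2×2 minor on rows k ∈ {0, 1}, columns (i,j) ∈ {(0,0), (0,2)} is det [[-12, -4], [12, -8]] = 144 ≠ 0, so this unfolding has rank ≥ 2; CP rank is at least every unfolding rank, so rank(T) ≥ 2. (Flattening ranks never certify an upper bound on CP rank; for that we must actually write T with 2 rank-1 terms.)
Upper bound — finding two terms. Write S_k = T[:,:,k] for the frontal slices: S₀ = [[-12, 0, -4], [-18, 0, 4]], S₁ = [[12, 0, -8], [-12, 0, 8]], S₂ = [[-18, 0, 12], [18, 0, -12]].
If T = a₁ (x) b₁ (x) c₁ + a₂ (x) b₂ (x) c₂ then each S_k = c₁[k]·a₁b₁ᵀ + c₂[k]·a₂b₂ᵀ. S₀ and S₁ are linearly independent, so a₁b₁ᵀ and a₂b₂ᵀ must span the same plane of matrices: they are the rank-1 matrices of the form x·S₀ + y·S₁.
The 2×2 minor of x·S₀ + y·S₁ on rows {0,1}, columns {0,2} is −120·x² − 240·xy = (-120)·(x + 2·y)(x), vanishing at (x:y) = (2:-1) and (0:1).
M₁ = 2·S₀ − S₁ = [[-36, 0, 0], [-24, 0, 0]] = (-12)·[3, 2][1, 0, 0]ᵀ and M₂ = S₁ = [[12, 0, -8], [-12, 0, 8]] = 4·[1, -1][3, 0, -2]ᵀ, so take a₁ = [3, 2], b₁ = [1, 0, 0], a₂ = [1, -1], b₂ = [3, 0, -2].
Each slice is an integer combination of E₁ = a₁b₁ᵀ and E₂ = a₂b₂ᵀ: S₀ = −6·E₁ + 2·E₂, S₁ = 4·E₂, S₂ = −6·E₂; reading off coefficients, c₁ = [-6, 0, 0] and c₂ = [2, 4, -6].
Hence T = [3, 2] (x) [1, 0, 0] (x) [-6, 0, 0] + [1, -1] (x) [3, 0, -2] (x) [2, 4, -6], so rank(T) ≤ 2.
These bounds meet, so rank(T) = 2.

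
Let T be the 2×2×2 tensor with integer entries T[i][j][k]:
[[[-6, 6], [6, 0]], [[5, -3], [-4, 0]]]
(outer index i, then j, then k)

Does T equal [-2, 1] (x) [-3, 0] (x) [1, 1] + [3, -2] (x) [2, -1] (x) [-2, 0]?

Yes

Reconstruct entrywise from the claimed factors. For example, T[1,1,0] = -4 and Σₗ aₗ[1]bₗ[1]cₗ[0] = (1)·(0)·(1) + (-2)·(-1)·(-2) = -4; checking all 8 entries, every one matches. The claim holds.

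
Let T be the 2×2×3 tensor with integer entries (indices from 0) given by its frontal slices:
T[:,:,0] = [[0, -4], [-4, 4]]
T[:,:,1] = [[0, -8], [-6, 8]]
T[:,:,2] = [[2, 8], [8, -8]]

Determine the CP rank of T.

3

Lower bound: the mode-3 unfolding of T (rows indexed by k, columns by (i,j) = (0,0), (0,1), (1,0), (1,1)) is [[0, -4, -4, 4], [0, -8, -6, 8], [2, 8, 8, -8]].
There the 3×3 minor on rows k ∈ {0, 1, 2}, columns (i,j) ∈ {(0,0), (0,1), (1,0)} is det [[0, -4, -4], [0, -8, -6], [2, 8, 8]] = -16 ≠ 0, so this unfolding has rank ≥ 3; CP rank is at least every unfolding rank, so rank(T) ≥ 3. (Unfolding ranks only ever bound the CP rank from below — rank(T) can be strictly larger than all of them — so the matching upper bound has to come from an explicit 3-term decomposition.)
Upper bound: T is a sum of 3 rank-1 terms, T = (1, -1) ⊗ (1, -2) ⊗ (2, 4, -4) + (1, 1) ⊗ (1, 0) ⊗ (-2, 0, 2) + (2, 1) ⊗ (1, 0) ⊗ (0, -2, 2) (written with every a and b primitive with positive leading entry and the scale carried by c; CP decompositions are not unique, and this one is verified by expanding entrywise), so rank(T) ≤ 3.
These bounds meet, so rank(T) = 3.
Check entry T[0,1,2] = 8: (1)·(-2)·(-4) + (1)·(0)·(2) + (2)·(0)·(2) = 8.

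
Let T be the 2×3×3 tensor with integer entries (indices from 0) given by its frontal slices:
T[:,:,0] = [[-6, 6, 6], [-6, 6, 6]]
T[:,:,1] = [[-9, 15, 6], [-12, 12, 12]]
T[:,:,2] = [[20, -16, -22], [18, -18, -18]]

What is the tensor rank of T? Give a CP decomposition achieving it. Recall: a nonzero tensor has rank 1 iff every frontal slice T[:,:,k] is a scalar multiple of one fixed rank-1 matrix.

rank(T) = 2

Lower bound: the mode-3 unfolding of T (rows indexed by k, columns by (i,j) = (0,0), (0,1), (0,2), (1,0), (1,1), (1,2)) is [[-6, 6, 6, -6, 6, 6], [-9, 15, 6, -12, 12, 12], [20, -16, -22, 18, -18, -18]].
There the 2×2 minor on rows k ∈ {0, 1}, columns (i,j) ∈ {(0,0), (0,1)} is det [[-6, 6], [-9, 15]] = -36 ≠ 0, so this unfolding has rank ≥ 2; CP rank is at least every unfolding rank, so rank(T) ≥ 2. (Unfolding ranks only ever bound the CP rank from below — rank(T) can be strictly larger than all of them — so the matching upper bound has to come from an explicit 2-term decomposition.)
Upper bound — finding two terms. Write S_k = T[:,:,k] for the frontal slices: S₀ = [[-6, 6, 6], [-6, 6, 6]], S₁ = [[-9, 15, 6], [-12, 12, 12]], S₂ = [[20, -16, -22], [18, -18, -18]].
If T = a₁ ⊗ b₁ ⊗ c₁ + a₂ ⊗ b₂ ⊗ c₂ then each S_k = c₁[k]·a₁b₁ᵀ + c₂[k]·a₂b₂ᵀ. S₀ and S₁ are linearly independent, so a₁b₁ᵀ and a₂b₂ᵀ must span the same plane of matrices: they are the rank-1 matrices of the form x·S₀ + y·S₁.
The 2×2 minor of x·S₀ + y·S₁ on rows {0,1}, columns {0,1} is 36·xy + 72·y² = 36·(x + 2·y)(y), vanishing at (x:y) = (2:-1) and (1:0).
M₁ = 2·S₀ − S₁ = [[-3, -3, 6], [0, 0, 0]] = (-3)·[1, 0][1, 1, -2]ᵀ and M₂ = S₀ = [[-6, 6, 6], [-6, 6, 6]] = (-6)·[1, 1][1, -1, -1]ᵀ, so take a₁ = [1, 0], b₁ = [1, 1, -2], a₂ = [1, 1], b₂ = [1, -1, -1].
Each slice is an integer combination of E₁ = a₁b₁ᵀ and E₂ = a₂b₂ᵀ: S₀ = −6·E₂, S₁ = 3·E₁ − 12·E₂, S₂ = 2·E₁ + 18·E₂; reading off coefficients, c₁ = [0, 3, 2] and c₂ = [-6, -12, 18].
Hence T = [1, 0] ⊗ [1, 1, -2] ⊗ [0, 3, 2] + [1, 1] ⊗ [1, -1, -1] ⊗ [-6, -12, 18], so rank(T) ≤ 2.
These bounds meet, so rank(T) = 2.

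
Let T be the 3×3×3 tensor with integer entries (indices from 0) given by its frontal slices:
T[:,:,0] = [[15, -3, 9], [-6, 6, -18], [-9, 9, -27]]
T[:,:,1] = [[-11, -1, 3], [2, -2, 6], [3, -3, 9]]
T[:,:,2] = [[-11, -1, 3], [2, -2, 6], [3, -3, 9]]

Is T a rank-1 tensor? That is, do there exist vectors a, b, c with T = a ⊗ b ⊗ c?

The mode-2 unfolding of T (rows indexed by j, columns by (i,k) = (0,0), (0,1), (0,2), (1,0), (1,1), (1,2), (2,0), (2,1), (2,2)) is [[15, -11, -11, -6, 2, 2, -9, 3, 3], [-3, -1, -1, 6, -2, -2, 9, -3, -3], [9, 3, 3, -18, 6, 6, -27, 9, 9]].
There the 2×2 minor on rows j ∈ {0, 1}, columns (i,k) ∈ {(0,0), (0,1)} is det [[15, -11], [-3, -1]] = -48 ≠ 0, so this unfolding has rank ≥ 2; CP rank is at least every unfolding rank, so rank(T) ≥ 2.
In particular rank(T) ≥ 2 > 1, so T is not rank-1.

No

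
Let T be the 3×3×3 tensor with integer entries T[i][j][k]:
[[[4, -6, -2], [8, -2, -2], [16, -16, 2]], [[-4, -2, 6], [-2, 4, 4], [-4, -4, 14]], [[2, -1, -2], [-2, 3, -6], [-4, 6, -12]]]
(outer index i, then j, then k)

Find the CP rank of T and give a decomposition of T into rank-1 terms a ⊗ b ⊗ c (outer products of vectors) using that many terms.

Lower bound: the mode-3 unfolding of T (rows indexed by k, columns by (i,j) = (0,0), (0,1), (0,2), (1,0), (1,1), (1,2), (2,0), (2,1), (2,2)) is [[4, 8, 16, -4, -2, -4, 2, -2, -4], [-6, -2, -16, -2, 4, -4, -1, 3, 6], [-2, -2, 2, 6, 4, 14, -2, -6, -12]].
There the 3×3 minor on rows k ∈ {0, 1, 2}, columns (i,j) ∈ {(0,0), (0,1), (0,2)} is det [[4, 8, 16], [-6, -2, -16], [-2, -2, 2]] = 336 ≠ 0, so this unfolding has rank ≥ 3; CP rank is at least every unfolding rank, so rank(T) ≥ 3. (Unfolding ranks only ever bound the CP rank from below — rank(T) can be strictly larger than all of them — so the matching upper bound has to come from an explicit 3-term decomposition.)
Upper bound: T is a sum of 3 rank-1 terms, T = [1, 1, 0] ⊗ [1, -1, 1] ⊗ [0, -4, 2] + [2, -2, 1] ⊗ [1, 1, 2] ⊗ [2, -1, -2] + [2, 1, -2] ⊗ [0, 1, 2] ⊗ [2, -2, 2] (written with every a and b primitive with positive leading entry and the scale carried by c; CP decompositions are not unique, and this one is verified by expanding entrywise), so rank(T) ≤ 3.
These bounds meet, so rank(T) = 3.

rank(T) = 3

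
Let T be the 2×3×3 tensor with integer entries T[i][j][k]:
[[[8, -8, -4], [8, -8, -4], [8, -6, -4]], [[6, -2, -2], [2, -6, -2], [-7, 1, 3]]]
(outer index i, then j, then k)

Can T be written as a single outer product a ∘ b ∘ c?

The mode-2 unfolding of T (rows indexed by j, columns by (i,k) = (0,0), (0,1), (0,2), (1,0), (1,1), (1,2)) is [[8, -8, -4, 6, -2, -2], [8, -8, -4, 2, -6, -2], [8, -6, -4, -7, 1, 3]].
There the 3×3 minor on rows j ∈ {0, 1, 2}, columns (i,k) ∈ {(0,0), (0,1), (1,0)} is det [[8, -8, 6], [8, -8, 2], [8, -6, -7]] = 64 ≠ 0, so this unfolding has rank ≥ 3; CP rank is at least every unfolding rank, so rank(T) ≥ 3.
In particular rank(T) ≥ 3 > 1, so T is not rank-1.

No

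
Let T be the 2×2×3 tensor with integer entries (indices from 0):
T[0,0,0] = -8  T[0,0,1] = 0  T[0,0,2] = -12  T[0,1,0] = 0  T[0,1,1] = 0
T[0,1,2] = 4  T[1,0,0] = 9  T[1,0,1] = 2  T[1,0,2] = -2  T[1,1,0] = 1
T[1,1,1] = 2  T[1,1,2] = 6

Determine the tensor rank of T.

3

Lower bound: the mode-3 unfolding of T (rows indexed by k, columns by (i,j) = (0,0), (0,1), (1,0), (1,1)) is [[-8, 0, 9, 1], [0, 0, 2, 2], [-12, 4, -2, 6]].
There the 3×3 minor on rows k ∈ {0, 1, 2}, columns (i,j) ∈ {(0,0), (0,1), (1,0)} is det [[-8, 0, 9], [0, 0, 2], [-12, 4, -2]] = 64 ≠ 0, so this unfolding has rank ≥ 3; CP rank is at least every unfolding rank, so rank(T) ≥ 3. (Unfolding ranks only ever bound the CP rank from below — rank(T) can be strictly larger than all of them — so the matching upper bound has to come from an explicit 3-term decomposition.)
Upper bound: T is a sum of 3 rank-1 terms, T = [0, 1] (x) [1, 1] (x) [1, 2, 2] + [1, -1] (x) [1, 0] (x) [-8, 0, -4] + [1, 1] (x) [2, -1] (x) [0, 0, -4] (one valid choice — decompositions are not unique — normalised so each a, b is primitive with positive first nonzero entry; check it by expanding all entries), so rank(T) ≤ 3.
These bounds meet, so rank(T) = 3.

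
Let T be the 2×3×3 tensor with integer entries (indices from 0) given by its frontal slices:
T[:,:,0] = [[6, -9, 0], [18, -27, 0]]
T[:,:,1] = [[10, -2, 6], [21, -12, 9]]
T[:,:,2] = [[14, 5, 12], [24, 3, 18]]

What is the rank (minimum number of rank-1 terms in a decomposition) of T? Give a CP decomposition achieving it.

rank(T) = 2

Lower bound: the mode-2 unfolding of T (rows indexed by j, columns by (i,k) = (0,0), (0,1), (0,2), (1,0), (1,1), (1,2)) is [[6, 10, 14, 18, 21, 24], [-9, -2, 5, -27, -12, 3], [0, 6, 12, 0, 9, 18]].
There the 2×2 minor on rows j ∈ {0, 1}, columns (i,k) ∈ {(0,0), (0,1)} is det [[6, 10], [-9, -2]] = 78 ≠ 0, so this unfolding has rank ≥ 2; CP rank is at least every unfolding rank, so rank(T) ≥ 2. (This is only a lower bound: in general the CP rank may exceed every unfolding rank, so we still need to exhibit 2 rank-1 terms summing to T.)
Upper bound — finding two terms. Write S_k = T[:,:,k] for the frontal slices: S₀ = [[6, -9, 0], [18, -27, 0]], S₁ = [[10, -2, 6], [21, -12, 9]], S₂ = [[14, 5, 12], [24, 3, 18]].
If T = a₁ (x) b₁ (x) c₁ + a₂ (x) b₂ (x) c₂ then each S_k = c₁[k]·a₁b₁ᵀ + c₂[k]·a₂b₂ᵀ. S₀ and S₁ are linearly independent, so a₁b₁ᵀ and a₂b₂ᵀ must span the same plane of matrices: they are the rank-1 matrices of the form x·S₀ + y·S₁.
The 2×2 minor of x·S₀ + y·S₁ on rows {0,1}, columns {0,1} is −117·xy − 78·y² = (-39)·(3·x + 2·y)(y), vanishing at (x:y) = (2:-3) and (1:0).
M₁ = 2·S₀ − 3·S₁ = [[-18, -12, -18], [-27, -18, -27]] = (-3)·(2, 3)(3, 2, 3)ᵀ and M₂ = S₀ = [[6, -9, 0], [18, -27, 0]] = 3·(1, 3)(2, -3, 0)ᵀ, so take a₁ = (2, 3), b₁ = (3, 2, 3), a₂ = (1, 3), b₂ = (2, -3, 0).
Each slice is an integer combination of E₁ = a₁b₁ᵀ and E₂ = a₂b₂ᵀ: S₀ = 3·E₂, S₁ = E₁ + 2·E₂, S₂ = 2·E₁ + E₂; reading off coefficients, c₁ = (0, 1, 2) and c₂ = (3, 2, 1).
Hence T = (2, 3) (x) (3, 2, 3) (x) (0, 1, 2) + (1, 3) (x) (2, -3, 0) (x) (3, 2, 1), so rank(T) ≤ 2.
These bounds meet, so rank(T) = 2.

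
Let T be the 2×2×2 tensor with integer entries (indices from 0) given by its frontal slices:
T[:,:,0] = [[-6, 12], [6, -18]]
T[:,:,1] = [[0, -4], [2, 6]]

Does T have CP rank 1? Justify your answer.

The mode-1 unfolding of T (rows indexed by i, columns by (j,k) = (0,0), (0,1), (1,0), (1,1)) is [[-6, 0, 12, -4], [6, 2, -18, 6]].
There the 2×2 minor on rows i ∈ {0, 1}, columns (j,k) ∈ {(0,0), (0,1)} is det [[-6, 0], [6, 2]] = -12 ≠ 0, so this unfolding has rank ≥ 2; CP rank is at least every unfolding rank, so rank(T) ≥ 2.
In particular rank(T) ≥ 2 > 1, so T is not rank-1.

No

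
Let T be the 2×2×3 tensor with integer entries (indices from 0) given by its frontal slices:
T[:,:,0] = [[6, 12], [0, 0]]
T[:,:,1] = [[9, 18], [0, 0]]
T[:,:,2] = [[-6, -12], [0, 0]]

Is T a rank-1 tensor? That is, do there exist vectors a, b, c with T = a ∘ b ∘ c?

Yes

If T = a ∘ b ∘ c then every fibre of T is a multiple of the corresponding factor, so read the factors off the fibres through the nonzero entry T[0,0,0] = 6.
The mode-1 fibre T[:,0,0] = [6, 0] gives a = (1, 0) (primitive direction); the mode-2 fibre T[0,:,0] = [6, 12] gives b = (1, 2); then c[k] = T[0,0,k] / (a[0]·b[0]) = [6, 9, -6] / 1 = (6, 9, -6).
Expanding (1, 0) ∘ (1, 2) ∘ (6, 9, -6) reproduces all 12 entries of T, so T = (1, 0) ∘ (1, 2) ∘ (6, 9, -6) and rank(T) ≤ 1.
Equivalently every frontal slice T[:,:,k] is c[k] times the rank-1 matrix (1, 0) ∘ (1, 2). So T has rank 1 (it is nonzero).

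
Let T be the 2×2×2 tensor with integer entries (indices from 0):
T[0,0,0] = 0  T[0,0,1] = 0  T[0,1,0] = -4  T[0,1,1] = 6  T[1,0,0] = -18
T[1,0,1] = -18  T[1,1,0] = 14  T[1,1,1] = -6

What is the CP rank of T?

2

Lower bound: the mode-2 unfolding of T (rows indexed by j, columns by (i,k) = (0,0), (0,1), (1,0), (1,1)) is [[0, 0, -18, -18], [-4, 6, 14, -6]].
There the 2×2 minor on rows j ∈ {0, 1}, columns (i,k) ∈ {(0,0), (1,0)} is det [[0, -18], [-4, 14]] = -72 ≠ 0, so this unfolding has rank ≥ 2; CP rank is at least every unfolding rank, so rank(T) ≥ 2. (This is only a lower bound: in general the CP rank may exceed every unfolding rank, so we still need to exhibit 2 rank-1 terms summing to T.)
Upper bound — finding two terms. Write S_k = T[:,:,k] for the frontal slices: S₀ = [[0, -4], [-18, 14]], S₁ = [[0, 6], [-18, -6]].
If T = a₁ (x) b₁ (x) c₁ + a₂ (x) b₂ (x) c₂ then each S_k = c₁[k]·a₁b₁ᵀ + c₂[k]·a₂b₂ᵀ. S₀ and S₁ are linearly independent, so a₁b₁ᵀ and a₂b₂ᵀ must span the same plane of matrices: they are the rank-1 matrices of the form x·S₀ + y·S₁.
det(x·S₀ + y·S₁) is −72·x² + 36·xy + 108·y² = (-36)·(2·x − 3·y)(x + y), vanishing at (x:y) = (3:2) and (1:-1).
M₁ = 3·S₀ + 2·S₁ = [[0, 0], [-90, 30]] = (-30)·[0, 1][3, -1]ᵀ and M₂ = S₀ − S₁ = [[0, -10], [0, 20]] = (-10)·[1, -2][0, 1]ᵀ, so take a₁ = [0, 1], b₁ = [3, -1], a₂ = [1, -2], b₂ = [0, 1].
Each slice is an integer combination of E₁ = a₁b₁ᵀ and E₂ = a₂b₂ᵀ: S₀ = −6·E₁ − 4·E₂, S₁ = −6·E₁ + 6·E₂; reading off coefficients, c₁ = [-6, -6] and c₂ = [-4, 6].
Hence T = [0, 1] (x) [3, -1] (x) [-6, -6] + [1, -2] (x) [0, 1] (x) [-4, 6], so rank(T) ≤ 2.
These bounds meet, so rank(T) = 2.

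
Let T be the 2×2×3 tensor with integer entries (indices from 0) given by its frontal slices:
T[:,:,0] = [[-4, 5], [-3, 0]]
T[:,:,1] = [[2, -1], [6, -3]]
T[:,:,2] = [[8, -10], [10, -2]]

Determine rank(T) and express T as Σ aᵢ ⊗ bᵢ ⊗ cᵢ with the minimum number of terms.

Lower bound: the mode-3 unfolding of T (rows indexed by k, columns by (i,j) = (0,0), (0,1), (1,0), (1,1)) is [[-4, 5, -3, 0], [2, -1, 6, -3], [8, -10, 10, -2]].
There the 3×3 minor on rows k ∈ {0, 1, 2}, columns (i,j) ∈ {(0,0), (0,1), (1,0)} is det [[-4, 5, -3], [2, -1, 6], [8, -10, 10]] = -24 ≠ 0, so this unfolding has rank ≥ 3; CP rank is at least every unfolding rank, so rank(T) ≥ 3. (Flattening ranks never certify an upper bound on CP rank; for that we must actually write T with 3 rank-1 terms.)
Upper bound: T is a sum of 3 rank-1 terms, T = [0, 1] ⊗ [2, -1] ⊗ [0, 1, 2] + [1, 2] ⊗ [2, -1] ⊗ [-1, 1, 2] + [2, -1] ⊗ [1, -2] ⊗ [-1, 0, 2] (written with every a and b primitive with positive leading entry and the scale carried by c; CP decompositions are not unique, and this one is verified by expanding entrywise), so rank(T) ≤ 3.
These bounds meet, so rank(T) = 3.
Check entry T[1,0,2] = 10: (1)·(2)·(2) + (2)·(2)·(2) + (-1)·(1)·(2) = 10.

rank(T) = 3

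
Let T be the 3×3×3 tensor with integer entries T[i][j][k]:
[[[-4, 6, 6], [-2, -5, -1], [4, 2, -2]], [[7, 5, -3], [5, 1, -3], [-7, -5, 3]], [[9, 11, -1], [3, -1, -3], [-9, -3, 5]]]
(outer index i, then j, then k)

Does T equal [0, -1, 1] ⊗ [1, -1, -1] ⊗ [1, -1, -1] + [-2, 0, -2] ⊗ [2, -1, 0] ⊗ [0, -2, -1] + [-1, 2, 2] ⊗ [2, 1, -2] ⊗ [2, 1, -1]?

Reconstruct entrywise from the claimed factors. For example, T[0,0,2] = 6 and Σₗ aₗ[0]bₗ[0]cₗ[2] = (0)·(1)·(-1) + (-2)·(2)·(-1) + (-1)·(2)·(-1) = 6; checking all 27 entries, every one matches. The claim holds.

Yes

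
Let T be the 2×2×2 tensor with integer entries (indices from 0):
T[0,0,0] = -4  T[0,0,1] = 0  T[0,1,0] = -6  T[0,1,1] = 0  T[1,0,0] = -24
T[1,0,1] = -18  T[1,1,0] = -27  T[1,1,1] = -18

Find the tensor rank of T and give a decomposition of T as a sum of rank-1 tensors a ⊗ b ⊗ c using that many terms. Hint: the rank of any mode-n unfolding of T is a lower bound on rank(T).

Lower bound: the mode-1 unfolding of T (rows indexed by i, columns by (j,k) = (0,0), (0,1), (1,0), (1,1)) is [[-4, 0, -6, 0], [-24, -18, -27, -18]].
There the 2×2 minor on rows i ∈ {0, 1}, columns (j,k) ∈ {(0,0), (0,1)} is det [[-4, 0], [-24, -18]] = 72 ≠ 0, so this unfolding has rank ≥ 2; CP rank is at least every unfolding rank, so rank(T) ≥ 2. (Unfolding ranks only ever bound the CP rank from below — rank(T) can be strictly larger than all of them — so the matching upper bound has to come from an explicit 2-term decomposition.)
Upper bound — finding two terms. Write S_k = T[:,:,k] for the frontal slices: S₀ = [[-4, -6], [-24, -27]], S₁ = [[0, 0], [-18, -18]].
If T = a₁ ⊗ b₁ ⊗ c₁ + a₂ ⊗ b₂ ⊗ c₂ then each S_k = c₁[k]·a₁b₁ᵀ + c₂[k]·a₂b₂ᵀ. S₀ and S₁ are linearly independent, so a₁b₁ᵀ and a₂b₂ᵀ must span the same plane of matrices: they are the rank-1 matrices of the form x·S₀ + y·S₁.
det(x·S₀ + y·S₁) is −36·x² − 36·xy = (-36)·(x + y)(x), vanishing at (x:y) = (1:-1) and (0:1).
M₁ = S₀ − S₁ = [[-4, -6], [-6, -9]] = −[2, 3][2, 3]ᵀ and M₂ = S₁ = [[0, 0], [-18, -18]] = (-18)·[0, 1][1, 1]ᵀ, so take a₁ = [2, 3], b₁ = [2, 3], a₂ = [0, 1], b₂ = [1, 1].
Each slice is an integer combination of E₁ = a₁b₁ᵀ and E₂ = a₂b₂ᵀ: S₀ = −E₁ − 18·E₂, S₁ = −18·E₂; reading off coefficients, c₁ = [-1, 0] and c₂ = [-18, -18].
Hence T = [2, 3] ⊗ [2, 3] ⊗ [-1, 0] + [0, 1] ⊗ [1, 1] ⊗ [-18, -18], so rank(T) ≤ 2.
These bounds meet, so rank(T) = 2.

rank(T) = 2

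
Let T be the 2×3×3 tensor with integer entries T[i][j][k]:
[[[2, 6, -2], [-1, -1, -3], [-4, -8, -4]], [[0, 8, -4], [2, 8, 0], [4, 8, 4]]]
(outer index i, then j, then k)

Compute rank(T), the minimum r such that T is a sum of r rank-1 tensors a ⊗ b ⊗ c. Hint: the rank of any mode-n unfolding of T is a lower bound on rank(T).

3

Lower bound: the mode-3 unfolding of T (rows indexed by k, columns by (i,j) = (0,0), (0,1), (0,2), (1,0), (1,1), (1,2)) is [[2, -1, -4, 0, 2, 4], [6, -1, -8, 8, 8, 8], [-2, -3, -4, -4, 0, 4]].
There the 3×3 minor on rows k ∈ {0, 1, 2}, columns (i,j) ∈ {(0,0), (0,1), (1,0)} is det [[2, -1, 0], [6, -1, 8], [-2, -3, -4]] = 48 ≠ 0, so this unfolding has rank ≥ 3; CP rank is at least every unfolding rank, so rank(T) ≥ 3. (This is only a lower bound: in general the CP rank may exceed every unfolding rank, so we still need to exhibit 3 rank-1 terms summing to T.)
Upper bound: T is a sum of 3 rank-1 terms, T = [1, -1] ⊗ [0, 1, 2] ⊗ [-2, -4, -2] + [1, 1] ⊗ [2, 1, 0] ⊗ [2, 2, 0] + [1, 2] ⊗ [2, 1, 0] ⊗ [-1, 1, -1] (written with every a and b primitive with positive leading entry and the scale carried by c; CP decompositions are not unique, and this one is verified by expanding entrywise), so rank(T) ≤ 3.
These bounds meet, so rank(T) = 3.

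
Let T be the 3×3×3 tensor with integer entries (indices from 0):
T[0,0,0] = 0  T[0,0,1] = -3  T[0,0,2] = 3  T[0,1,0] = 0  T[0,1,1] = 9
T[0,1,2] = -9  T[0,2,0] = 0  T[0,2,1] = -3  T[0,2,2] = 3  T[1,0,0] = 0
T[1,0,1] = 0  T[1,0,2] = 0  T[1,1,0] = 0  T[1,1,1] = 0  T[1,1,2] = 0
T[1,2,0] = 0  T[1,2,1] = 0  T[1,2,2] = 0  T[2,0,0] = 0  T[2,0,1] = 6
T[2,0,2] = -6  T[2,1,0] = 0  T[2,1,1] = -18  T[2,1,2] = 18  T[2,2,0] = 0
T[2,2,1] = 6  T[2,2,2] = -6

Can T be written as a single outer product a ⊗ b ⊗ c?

Yes

If T = a ⊗ b ⊗ c then every fibre of T is a multiple of the corresponding factor, so read the factors off the fibres through the nonzero entry T[0,0,1] = -3.
The mode-1 fibre T[:,0,1] = [-3, 0, 6] gives a = [1, 0, -2] (primitive direction); the mode-2 fibre T[0,:,1] = [-3, 9, -3] gives b = [1, -3, 1]; then c[k] = T[0,0,k] / (a[0]·b[0]) = [0, -3, 3] / 1 = [0, -3, 3].
Expanding [1, 0, -2] ⊗ [1, -3, 1] ⊗ [0, -3, 3] reproduces all 27 entries of T, so T = [1, 0, -2] ⊗ [1, -3, 1] ⊗ [0, -3, 3] and rank(T) ≤ 1.
Equivalently every frontal slice T[:,:,k] is c[k] times the rank-1 matrix [1, 0, -2] ⊗ [1, -3, 1]. So T has rank 1 (it is nonzero).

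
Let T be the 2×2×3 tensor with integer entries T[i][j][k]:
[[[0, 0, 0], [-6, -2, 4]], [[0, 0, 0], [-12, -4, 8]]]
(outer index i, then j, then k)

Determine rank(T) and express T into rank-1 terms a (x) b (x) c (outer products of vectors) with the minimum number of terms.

Lower bound: T ≠ 0 (e.g. T[0,1,0] = -6), so rank(T) ≥ 1.
Upper bound: if T = a (x) b (x) c then every fibre of T is a multiple of the corresponding factor, so read the factors off the fibres through the nonzero entry T[0,1,0] = -6.
The mode-1 fibre T[:,1,0] = [-6, -12] gives a = [1, 2] (primitive direction); the mode-2 fibre T[0,:,0] = [0, -6] gives b = [0, 1]; then c[k] = T[0,1,k] / (a[0]·b[1]) = [-6, -2, 4] / 1 = [-6, -2, 4].
Expanding [1, 2] (x) [0, 1] (x) [-6, -2, 4] reproduces all 12 entries of T, so T = [1, 2] (x) [0, 1] (x) [-6, -2, 4] and rank(T) ≤ 1.
These bounds meet, so rank(T) = 1.
Check entry T[1,0,2] = 0: (2)·(0)·(4) = 0.

rank(T) = 1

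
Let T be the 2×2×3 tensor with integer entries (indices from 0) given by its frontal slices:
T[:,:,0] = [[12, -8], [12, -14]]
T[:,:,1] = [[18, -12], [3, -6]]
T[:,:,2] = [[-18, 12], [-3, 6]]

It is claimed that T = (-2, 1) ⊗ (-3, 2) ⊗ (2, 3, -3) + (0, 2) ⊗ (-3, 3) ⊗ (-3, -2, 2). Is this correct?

Yes

Reconstruct entrywise from the claimed factors. For example, T[1,0,2] = -3 and Σₗ aₗ[1]bₗ[0]cₗ[2] = (1)·(-3)·(-3) + (2)·(-3)·(2) = -3; checking all 12 entries, every one matches. The claim holds.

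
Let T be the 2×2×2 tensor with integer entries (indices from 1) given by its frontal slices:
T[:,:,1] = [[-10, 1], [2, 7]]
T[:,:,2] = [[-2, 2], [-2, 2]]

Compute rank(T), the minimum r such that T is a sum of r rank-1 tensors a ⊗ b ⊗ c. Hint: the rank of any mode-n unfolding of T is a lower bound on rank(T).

2

Lower bound: the mode-2 unfolding of T (rows indexed by j, columns by (i,k) = (1,1), (1,2), (2,1), (2,2)) is [[-10, -2, 2, -2], [1, 2, 7, 2]].
There the 2×2 minor on rows j ∈ {1, 2}, columns (i,k) ∈ {(1,1), (1,2)} is det [[-10, -2], [1, 2]] = -18 ≠ 0, so this unfolding has rank ≥ 2; CP rank is at least every unfolding rank, so rank(T) ≥ 2. (Unfolding ranks only ever bound the CP rank from below — rank(T) can be strictly larger than all of them — so the matching upper bound has to come from an explicit 2-term decomposition.)
Upper bound — finding two terms. Write S_k = T[:,:,k] for the frontal slices: S₁ = [[-10, 1], [2, 7]], S₂ = [[-2, 2], [-2, 2]].
If T = a₁ ⊗ b₁ ⊗ c₁ + a₂ ⊗ b₂ ⊗ c₂ then each S_k = c₁[k]·a₁b₁ᵀ + c₂[k]·a₂b₂ᵀ. S₁ and S₂ are linearly independent, so a₁b₁ᵀ and a₂b₂ᵀ must span the same plane of matrices: they are the rank-1 matrices of the form x·S₁ + y·S₂.
det(x·S₁ + y·S₂) is −72·x² − 36·xy = (-36)·(2·x + y)(x), vanishing at (x:y) = (1:-2) and (0:1).
M₁ = S₁ − 2·S₂ = [[-6, -3], [6, 3]] = (-3)·[1, -1][2, 1]ᵀ and M₂ = S₂ = [[-2, 2], [-2, 2]] = (-2)·[1, 1][1, -1]ᵀ, so take a₁ = [1, -1], b₁ = [2, 1], a₂ = [1, 1], b₂ = [1, -1].
Each slice is an integer combination of E₁ = a₁b₁ᵀ and E₂ = a₂b₂ᵀ: S₁ = −3·E₁ − 4·E₂, S₂ = −2·E₂; reading off coefficients, c₁ = [-3, 0] and c₂ = [-4, -2].
Hence T = [1, -1] ⊗ [2, 1] ⊗ [-3, 0] + [1, 1] ⊗ [1, -1] ⊗ [-4, -2], so rank(T) ≤ 2.
These bounds meet, so rank(T) = 2.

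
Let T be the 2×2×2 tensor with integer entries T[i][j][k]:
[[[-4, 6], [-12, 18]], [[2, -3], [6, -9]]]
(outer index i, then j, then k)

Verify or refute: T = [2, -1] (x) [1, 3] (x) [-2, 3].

Reconstruct entrywise from the claimed factors. For example, T[0,0,1] = 6 and Σₗ aₗ[0]bₗ[0]cₗ[1] = (2)·(1)·(3) = 6; checking all 8 entries, every one matches. The claim holds.

Yes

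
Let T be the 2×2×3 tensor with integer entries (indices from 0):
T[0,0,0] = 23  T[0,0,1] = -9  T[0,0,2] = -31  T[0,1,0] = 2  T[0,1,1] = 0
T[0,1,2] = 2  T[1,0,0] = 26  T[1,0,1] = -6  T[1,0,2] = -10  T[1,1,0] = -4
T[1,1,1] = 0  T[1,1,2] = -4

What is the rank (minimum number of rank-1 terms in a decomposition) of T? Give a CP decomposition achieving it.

Lower bound: the mode-3 unfolding of T (rows indexed by k, columns by (i,j) = (0,0), (0,1), (1,0), (1,1)) is [[23, 2, 26, -4], [-9, 0, -6, 0], [-31, 2, -10, -4]].
There the 2×2 minor on rows k ∈ {0, 1}, columns (i,j) ∈ {(0,0), (0,1)} is det [[23, 2], [-9, 0]] = 18 ≠ 0, so this unfolding has rank ≥ 2; CP rank is at least every unfolding rank, so rank(T) ≥ 2. (Unfolding ranks only ever bound the CP rank from below — rank(T) can be strictly larger than all of them — so the matching upper bound has to come from an explicit 2-term decomposition.)
Upper bound — finding two terms. Write S_k = T[:,:,k] for the frontal slices: S₀ = [[23, 2], [26, -4]], S₁ = [[-9, 0], [-6, 0]], S₂ = [[-31, 2], [-10, -4]].
If T = a₁ ⊗ b₁ ⊗ c₁ + a₂ ⊗ b₂ ⊗ c₂ then each S_k = c₁[k]·a₁b₁ᵀ + c₂[k]·a₂b₂ᵀ. S₀ and S₁ are linearly independent, so a₁b₁ᵀ and a₂b₂ᵀ must span the same plane of matrices: they are the rank-1 matrices of the form x·S₀ + y·S₁.
det(x·S₀ + y·S₁) is −144·x² + 48·xy = (-48)·(3·x − y)(x), vanishing at (x:y) = (1:3) and (0:1).
M₁ = S₀ + 3·S₁ = [[-4, 2], [8, -4]] = (-2)·(1, -2)(2, -1)ᵀ and M₂ = S₁ = [[-9, 0], [-6, 0]] = (-3)·(3, 2)(1, 0)ᵀ, so take a₁ = (1, -2), b₁ = (2, -1), a₂ = (3, 2), b₂ = (1, 0).
Each slice is an integer combination of E₁ = a₁b₁ᵀ and E₂ = a₂b₂ᵀ: S₀ = −2·E₁ + 9·E₂, S₁ = −3·E₂, S₂ = −2·E₁ − 9·E₂; reading off coefficients, c₁ = (-2, 0, -2) and c₂ = (9, -3, -9).
Hence T = (1, -2) ⊗ (2, -1) ⊗ (-2, 0, -2) + (3, 2) ⊗ (1, 0) ⊗ (9, -3, -9), so rank(T) ≤ 2.
These bounds meet, so rank(T) = 2.

rank(T) = 2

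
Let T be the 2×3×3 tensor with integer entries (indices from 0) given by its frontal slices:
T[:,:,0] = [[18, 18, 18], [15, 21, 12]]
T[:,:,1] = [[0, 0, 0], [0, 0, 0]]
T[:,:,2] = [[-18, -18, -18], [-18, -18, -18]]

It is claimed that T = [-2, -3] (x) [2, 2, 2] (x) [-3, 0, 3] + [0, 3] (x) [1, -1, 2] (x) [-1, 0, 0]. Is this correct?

Reconstruct entry (0,0,0) from the claimed factors: Σₗ aₗ[0]bₗ[0]cₗ[0] = (-2)·(2)·(-3) + (0)·(1)·(-1) = 12, but T[0,0,0] = 18. The claim is false.

No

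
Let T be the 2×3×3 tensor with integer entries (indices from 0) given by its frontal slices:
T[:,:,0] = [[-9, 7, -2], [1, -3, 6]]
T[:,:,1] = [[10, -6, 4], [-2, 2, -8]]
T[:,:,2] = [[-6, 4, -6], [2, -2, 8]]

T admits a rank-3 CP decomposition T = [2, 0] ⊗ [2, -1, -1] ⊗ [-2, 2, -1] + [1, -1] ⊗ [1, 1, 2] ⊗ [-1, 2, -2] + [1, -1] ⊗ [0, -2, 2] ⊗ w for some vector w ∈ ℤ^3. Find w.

Subtract the known terms from T to get the rank-1 residual R = [1, -1] ⊗ [0, -2, 2] ⊗ w, so R[i,j,k] = a[i]·b[j]·w[k]. Pick indices with nonzero a[0]·b[1] = (1)·(-2) = -2. Only the fibre through (0,1,·) is needed: R[0,1,:] = T[0,1,:] − Σₗ aₗ[0]bₗ[1]cₗ = [7, -6, 4] − (2)·(-1)·[-2, 2, -1] − (1)·(1)·[-1, 2, -2] = [4, -4, 4]. Then w[k] = R[0,1,k] / -2 for each k, giving w = [4, -4, 4] / -2 = [-2, 2, -2].

w = [-2, 2, -2]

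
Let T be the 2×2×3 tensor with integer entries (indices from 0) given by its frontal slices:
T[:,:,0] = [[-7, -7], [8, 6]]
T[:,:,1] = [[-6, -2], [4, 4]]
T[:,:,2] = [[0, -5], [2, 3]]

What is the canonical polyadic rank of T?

Lower bound: in the mode-3 unfolding of T (rows indexed by k, columns by (i,j)) the 3×3 minor on rows k ∈ {0, 1, 2}, columns (i,j) ∈ {(0,0), (0,1), (1,0)} is det [[-7, -7, 8], [-6, -2, 4], [0, -5, 2]] = 44 ≠ 0, so that unfolding has rank ≥ 3 and hence rank(T) ≥ 3 (CP rank is at least every unfolding rank, though it can be larger).
Upper bound: T is a sum of 3 rank-1 terms, T = [1, -1] ⊗ [1, 1] ⊗ [-4, -4, -4] + [1, -1] ⊗ [2, 1] ⊗ [-2, 0, 1] + [1, 0] ⊗ [1, -1] ⊗ [1, -2, 2] (written with every a and b primitive with positive leading entry and the scale carried by c; CP decompositions are not unique, and this one is verified by expanding entrywise), so rank(T) ≤ 3.
These bounds meet, so rank(T) = 3.

3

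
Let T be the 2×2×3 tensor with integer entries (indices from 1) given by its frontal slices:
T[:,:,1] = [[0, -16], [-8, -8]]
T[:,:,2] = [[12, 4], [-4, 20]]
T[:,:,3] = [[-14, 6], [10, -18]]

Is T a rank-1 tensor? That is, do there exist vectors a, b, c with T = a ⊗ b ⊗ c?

No

The mode-2 unfolding of T (rows indexed by j, columns by (i,k) = (1,1), (1,2), (1,3), (2,1), (2,2), (2,3)) is [[0, 12, -14, -8, -4, 10], [-16, 4, 6, -8, 20, -18]].
There the 2×2 minor on rows j ∈ {1, 2}, columns (i,k) ∈ {(1,1), (1,2)} is det [[0, 12], [-16, 4]] = 192 ≠ 0, so this unfolding has rank ≥ 2; CP rank is at least every unfolding rank, so rank(T) ≥ 2.
In particular rank(T) ≥ 2 > 1, so T is not rank-1.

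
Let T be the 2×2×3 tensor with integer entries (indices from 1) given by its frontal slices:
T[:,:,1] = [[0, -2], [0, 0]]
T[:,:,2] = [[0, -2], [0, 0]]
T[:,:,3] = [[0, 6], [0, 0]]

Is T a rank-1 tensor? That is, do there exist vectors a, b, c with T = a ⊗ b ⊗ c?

Yes

If T = a ⊗ b ⊗ c then every fibre of T is a multiple of the corresponding factor, so read the factors off the fibres through the nonzero entry T[1,2,1] = -2.
The mode-1 fibre T[:,2,1] = [-2, 0] gives a = (1, 0) (primitive direction); the mode-2 fibre T[1,:,1] = [0, -2] gives b = (0, 1); then c[k] = T[1,2,k] / (a[1]·b[2]) = [-2, -2, 6] / 1 = (-2, -2, 6).
Expanding (1, 0) ⊗ (0, 1) ⊗ (-2, -2, 6) reproduces all 12 entries of T, so T = (1, 0) ⊗ (0, 1) ⊗ (-2, -2, 6) and rank(T) ≤ 1.
Equivalently every frontal slice T[:,:,k] is c[k] times the rank-1 matrix (1, 0) ⊗ (0, 1). So T has rank 1 (it is nonzero).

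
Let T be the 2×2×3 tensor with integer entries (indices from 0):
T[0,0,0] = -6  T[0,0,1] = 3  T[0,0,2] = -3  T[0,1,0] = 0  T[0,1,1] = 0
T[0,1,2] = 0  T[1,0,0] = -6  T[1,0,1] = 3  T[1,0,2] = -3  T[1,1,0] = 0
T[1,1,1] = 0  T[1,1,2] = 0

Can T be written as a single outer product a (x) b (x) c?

If T = a (x) b (x) c then every fibre of T is a multiple of the corresponding factor, so read the factors off the fibres through the nonzero entry T[0,0,0] = -6.
The mode-1 fibre T[:,0,0] = [-6, -6] gives a = [1, 1] (primitive direction); the mode-2 fibre T[0,:,0] = [-6, 0] gives b = [1, 0]; then c[k] = T[0,0,k] / (a[0]·b[0]) = [-6, 3, -3] / 1 = [-6, 3, -3].
Expanding [1, 1] (x) [1, 0] (x) [-6, 3, -3] reproduces all 12 entries of T, so T = [1, 1] (x) [1, 0] (x) [-6, 3, -3] and rank(T) ≤ 1.
Equivalently every frontal slice T[:,:,k] is c[k] times the rank-1 matrix [1, 1] (x) [1, 0]. So T has rank 1 (it is nonzero).

Yes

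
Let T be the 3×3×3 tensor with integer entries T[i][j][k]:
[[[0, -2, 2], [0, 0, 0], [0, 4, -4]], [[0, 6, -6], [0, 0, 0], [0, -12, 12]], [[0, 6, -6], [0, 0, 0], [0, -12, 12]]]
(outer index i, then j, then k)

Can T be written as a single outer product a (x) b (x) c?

Yes

If T = a (x) b (x) c then every fibre of T is a multiple of the corresponding factor, so read the factors off the fibres through the nonzero entry T[0,0,1] = -2.
The mode-1 fibre T[:,0,1] = [-2, 6, 6] gives a = (1, -3, -3) (primitive direction); the mode-2 fibre T[0,:,1] = [-2, 0, 4] gives b = (1, 0, -2); then c[k] = T[0,0,k] / (a[0]·b[0]) = [0, -2, 2] / 1 = (0, -2, 2).
Expanding (1, -3, -3) (x) (1, 0, -2) (x) (0, -2, 2) reproduces all 27 entries of T, so T = (1, -3, -3) (x) (1, 0, -2) (x) (0, -2, 2) and rank(T) ≤ 1.
Equivalently every frontal slice T[:,:,k] is c[k] times the rank-1 matrix (1, -3, -3) (x) (1, 0, -2). So T has rank 1 (it is nonzero).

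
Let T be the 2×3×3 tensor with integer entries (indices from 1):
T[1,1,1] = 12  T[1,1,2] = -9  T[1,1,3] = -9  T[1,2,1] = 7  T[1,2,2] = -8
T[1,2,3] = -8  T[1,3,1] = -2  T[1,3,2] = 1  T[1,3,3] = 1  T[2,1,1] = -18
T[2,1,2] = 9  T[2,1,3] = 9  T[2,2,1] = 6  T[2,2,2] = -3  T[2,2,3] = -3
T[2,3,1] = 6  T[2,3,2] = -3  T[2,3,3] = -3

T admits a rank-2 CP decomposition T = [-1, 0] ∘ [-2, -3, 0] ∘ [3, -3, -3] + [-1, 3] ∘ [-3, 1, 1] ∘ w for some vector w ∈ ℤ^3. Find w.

w = [2, -1, -1]

Subtract the known terms from T to get the rank-1 residual R = [-1, 3] ∘ [-3, 1, 1] ∘ w, so R[i,j,k] = a[i]·b[j]·w[k]. Pick indices with nonzero a[1]·b[1] = (-1)·(-3) = 3. Only the fibre through (1,1,·) is needed: R[1,1,:] = T[1,1,:] − Σₗ aₗ[1]bₗ[1]cₗ = [12, -9, -9] − (-1)·(-2)·[3, -3, -3] = [6, -3, -3]. Then w[k] = R[1,1,k] / 3 for each k, giving w = [6, -3, -3] / 3 = [2, -1, -1].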